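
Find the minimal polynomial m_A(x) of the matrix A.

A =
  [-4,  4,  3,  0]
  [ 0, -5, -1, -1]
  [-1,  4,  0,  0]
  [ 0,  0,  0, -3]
x^3 + 9*x^2 + 27*x + 27

The characteristic polynomial is χ_A(x) = (x + 3)^4, so the eigenvalues are known. The minimal polynomial is
  m_A(x) = Π_λ (x − λ)^{k_λ}
where k_λ is the size of the *largest* Jordan block for λ (equivalently, the smallest k with (A − λI)^k v = 0 for every generalised eigenvector v of λ).

  λ = -3: largest Jordan block has size 3, contributing (x + 3)^3

So m_A(x) = (x + 3)^3 = x^3 + 9*x^2 + 27*x + 27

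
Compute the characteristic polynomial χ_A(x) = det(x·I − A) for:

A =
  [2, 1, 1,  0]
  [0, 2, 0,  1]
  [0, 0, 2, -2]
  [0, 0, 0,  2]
x^4 - 8*x^3 + 24*x^2 - 32*x + 16

Expanding det(x·I − A) (e.g. by cofactor expansion or by noting that A is similar to its Jordan form J, which has the same characteristic polynomial as A) gives
  χ_A(x) = x^4 - 8*x^3 + 24*x^2 - 32*x + 16
which factors as (x - 2)^4. The eigenvalues (with algebraic multiplicities) are λ = 2 with multiplicity 4.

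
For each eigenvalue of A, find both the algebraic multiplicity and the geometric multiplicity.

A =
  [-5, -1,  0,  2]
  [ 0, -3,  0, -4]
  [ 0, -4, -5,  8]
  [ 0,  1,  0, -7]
λ = -5: alg = 4, geom = 3

Step 1 — factor the characteristic polynomial to read off the algebraic multiplicities:
  χ_A(x) = (x + 5)^4

Step 2 — compute geometric multiplicities via the rank-nullity identity g(λ) = n − rank(A − λI):
  rank(A − (-5)·I) = 1, so dim ker(A − (-5)·I) = n − 1 = 3

Summary:
  λ = -5: algebraic multiplicity = 4, geometric multiplicity = 3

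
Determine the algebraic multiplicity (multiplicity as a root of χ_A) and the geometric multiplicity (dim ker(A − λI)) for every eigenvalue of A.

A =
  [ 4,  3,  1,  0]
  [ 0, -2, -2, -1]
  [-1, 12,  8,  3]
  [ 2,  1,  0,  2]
λ = 3: alg = 4, geom = 2

Step 1 — factor the characteristic polynomial to read off the algebraic multiplicities:
  χ_A(x) = (x - 3)^4

Step 2 — compute geometric multiplicities via the rank-nullity identity g(λ) = n − rank(A − λI):
  rank(A − (3)·I) = 2, so dim ker(A − (3)·I) = n − 2 = 2

Summary:
  λ = 3: algebraic multiplicity = 4, geometric multiplicity = 2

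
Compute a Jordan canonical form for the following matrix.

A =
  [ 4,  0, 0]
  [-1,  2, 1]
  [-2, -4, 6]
J_2(4) ⊕ J_1(4)

The characteristic polynomial is
  det(x·I − A) = x^3 - 12*x^2 + 48*x - 64 = (x - 4)^3

Eigenvalues and multiplicities (the geometric multiplicity of λ is n − rank(A − λI), which equals the number of Jordan blocks for λ):
  λ = 4: algebraic multiplicity = 3, geometric multiplicity = 2

Determining the block sizes for each eigenvalue:
  λ = 4: 2 blocks summing to 3 forces exactly one block of size 2 and the rest size 1 → block sizes [2, 1]

Assembling the blocks gives a Jordan form
J =
  [4, 1, 0]
  [0, 4, 0]
  [0, 0, 4]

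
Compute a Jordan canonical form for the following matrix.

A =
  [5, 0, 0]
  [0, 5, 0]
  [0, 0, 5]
J_1(5) ⊕ J_1(5) ⊕ J_1(5)

The characteristic polynomial is
  det(x·I − A) = x^3 - 15*x^2 + 75*x - 125 = (x - 5)^3

Eigenvalues and multiplicities (the geometric multiplicity of λ is n − rank(A − λI), which equals the number of Jordan blocks for λ):
  λ = 5: algebraic multiplicity = 3, geometric multiplicity = 3

Determining the block sizes for each eigenvalue:
  λ = 5: gm = am = 3, so every block has size 1 → block sizes [1, 1, 1]

Assembling the blocks gives a Jordan form
J =
  [5, 0, 0]
  [0, 5, 0]
  [0, 0, 5]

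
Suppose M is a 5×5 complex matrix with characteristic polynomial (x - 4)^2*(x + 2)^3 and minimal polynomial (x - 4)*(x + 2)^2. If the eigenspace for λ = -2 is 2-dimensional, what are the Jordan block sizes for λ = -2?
Block sizes for λ = -2: [2, 1]

Step 1 — from the characteristic polynomial, algebraic multiplicity of λ = -2 is 3. From dim ker(M − (-2)·I) = 2, there are exactly 2 Jordan blocks for λ = -2.
Step 2 — from the minimal polynomial, the factor (x + 2)^2 tells us the largest block for λ = -2 has size 2.
Step 3 — with total size 3, 2 blocks, and largest block 2, the block sizes (in nonincreasing order) are [2, 1].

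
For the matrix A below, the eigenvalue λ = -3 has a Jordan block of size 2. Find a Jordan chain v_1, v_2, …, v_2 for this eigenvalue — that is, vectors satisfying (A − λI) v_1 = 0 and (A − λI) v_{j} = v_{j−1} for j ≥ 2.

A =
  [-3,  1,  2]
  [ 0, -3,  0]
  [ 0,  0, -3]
A Jordan chain for λ = -3 of length 2:
v_1 = (1, 0, 0)ᵀ
v_2 = (0, 1, 0)ᵀ

Let N = A − (-3)·I. We want v_2 with N^2 v_2 = 0 but N^1 v_2 ≠ 0; then v_{j-1} := N · v_j for j = 2, …, 2.

Pick v_2 = (0, 1, 0)ᵀ.
Then v_1 = N · v_2 = (1, 0, 0)ᵀ.

Sanity check: (A − (-3)·I) v_1 = (0, 0, 0)ᵀ = 0. ✓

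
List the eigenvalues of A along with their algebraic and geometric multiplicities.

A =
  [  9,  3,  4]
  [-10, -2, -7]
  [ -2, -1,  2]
λ = 3: alg = 3, geom = 1

Step 1 — factor the characteristic polynomial to read off the algebraic multiplicities:
  χ_A(x) = (x - 3)^3

Step 2 — compute geometric multiplicities via the rank-nullity identity g(λ) = n − rank(A − λI):
  rank(A − (3)·I) = 2, so dim ker(A − (3)·I) = n − 2 = 1

Summary:
  λ = 3: algebraic multiplicity = 3, geometric multiplicity = 1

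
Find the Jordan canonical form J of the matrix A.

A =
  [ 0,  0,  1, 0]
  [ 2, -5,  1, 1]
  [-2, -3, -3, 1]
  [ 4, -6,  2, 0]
J_3(-2) ⊕ J_1(-2)

The characteristic polynomial is
  det(x·I − A) = x^4 + 8*x^3 + 24*x^2 + 32*x + 16 = (x + 2)^4

Eigenvalues and multiplicities (the geometric multiplicity of λ is n − rank(A − λI), which equals the number of Jordan blocks for λ):
  λ = -2: algebraic multiplicity = 4, geometric multiplicity = 2

Determining the block sizes for each eigenvalue:
  λ = -2: with am = 4 and gm = 2, the partition is not yet determined (e.g. several partitions of 4 into 2 parts exist). Let N = A − (-2)·I. Computing rank(N^1) = 2, rank(N^2) = 1, rank(N^3) = 0; the number of blocks of size ≥ j is rank(N^{j−1}) − rank(N^j), giving [2, 1, 1]. So we have 1 block(s) of size 3, 1 block(s) of size 1 → block sizes [3, 1]

Assembling the blocks gives a Jordan form
J =
  [-2,  1,  0,  0]
  [ 0, -2,  1,  0]
  [ 0,  0, -2,  0]
  [ 0,  0,  0, -2]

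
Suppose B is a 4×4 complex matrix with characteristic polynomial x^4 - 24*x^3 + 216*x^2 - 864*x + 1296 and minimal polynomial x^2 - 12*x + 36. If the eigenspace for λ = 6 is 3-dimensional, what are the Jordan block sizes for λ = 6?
Block sizes for λ = 6: [2, 1, 1]

Step 1 — from the characteristic polynomial, algebraic multiplicity of λ = 6 is 4. From dim ker(B − (6)·I) = 3, there are exactly 3 Jordan blocks for λ = 6.
Step 2 — from the minimal polynomial, the factor (x − 6)^2 tells us the largest block for λ = 6 has size 2.
Step 3 — with total size 4, 3 blocks, and largest block 2, the block sizes (in nonincreasing order) are [2, 1, 1].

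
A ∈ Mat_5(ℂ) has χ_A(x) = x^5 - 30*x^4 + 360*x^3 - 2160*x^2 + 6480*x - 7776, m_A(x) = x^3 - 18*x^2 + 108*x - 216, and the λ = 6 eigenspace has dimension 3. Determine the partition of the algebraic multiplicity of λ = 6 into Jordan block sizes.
Block sizes for λ = 6: [3, 1, 1]

Step 1 — from the characteristic polynomial, algebraic multiplicity of λ = 6 is 5. From dim ker(A − (6)·I) = 3, there are exactly 3 Jordan blocks for λ = 6.
Step 2 — from the minimal polynomial, the factor (x − 6)^3 tells us the largest block for λ = 6 has size 3.
Step 3 — with total size 5, 3 blocks, and largest block 3, the block sizes (in nonincreasing order) are [3, 1, 1].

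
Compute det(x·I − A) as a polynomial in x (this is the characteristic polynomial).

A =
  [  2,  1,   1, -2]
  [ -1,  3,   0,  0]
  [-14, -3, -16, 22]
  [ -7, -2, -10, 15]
x^4 - 4*x^3 - 18*x^2 + 108*x - 135

Expanding det(x·I − A) (e.g. by cofactor expansion or by noting that A is similar to its Jordan form J, which has the same characteristic polynomial as A) gives
  χ_A(x) = x^4 - 4*x^3 - 18*x^2 + 108*x - 135
which factors as (x - 3)^3*(x + 5). The eigenvalues (with algebraic multiplicities) are λ = -5 with multiplicity 1, λ = 3 with multiplicity 3.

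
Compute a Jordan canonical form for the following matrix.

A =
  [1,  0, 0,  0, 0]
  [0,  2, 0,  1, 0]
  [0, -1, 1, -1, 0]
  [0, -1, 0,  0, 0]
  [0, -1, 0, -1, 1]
J_2(1) ⊕ J_1(1) ⊕ J_1(1) ⊕ J_1(1)

The characteristic polynomial is
  det(x·I − A) = x^5 - 5*x^4 + 10*x^3 - 10*x^2 + 5*x - 1 = (x - 1)^5

Eigenvalues and multiplicities (the geometric multiplicity of λ is n − rank(A − λI), which equals the number of Jordan blocks for λ):
  λ = 1: algebraic multiplicity = 5, geometric multiplicity = 4

Determining the block sizes for each eigenvalue:
  λ = 1: 4 blocks summing to 5 forces exactly one block of size 2 and the rest size 1 → block sizes [2, 1, 1, 1]

Assembling the blocks gives a Jordan form
J =
  [1, 1, 0, 0, 0]
  [0, 1, 0, 0, 0]
  [0, 0, 1, 0, 0]
  [0, 0, 0, 1, 0]
  [0, 0, 0, 0, 1]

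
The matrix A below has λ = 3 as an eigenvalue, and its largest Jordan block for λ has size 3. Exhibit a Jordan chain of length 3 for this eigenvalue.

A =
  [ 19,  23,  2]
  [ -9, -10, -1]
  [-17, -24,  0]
A Jordan chain for λ = 3 of length 3:
v_1 = (15, -10, -5)ᵀ
v_2 = (16, -9, -17)ᵀ
v_3 = (1, 0, 0)ᵀ

Let N = A − (3)·I. We want v_3 with N^3 v_3 = 0 but N^2 v_3 ≠ 0; then v_{j-1} := N · v_j for j = 3, …, 2.

Pick v_3 = (1, 0, 0)ᵀ.
Then v_2 = N · v_3 = (16, -9, -17)ᵀ.
Then v_1 = N · v_2 = (15, -10, -5)ᵀ.

Sanity check: (A − (3)·I) v_1 = (0, 0, 0)ᵀ = 0. ✓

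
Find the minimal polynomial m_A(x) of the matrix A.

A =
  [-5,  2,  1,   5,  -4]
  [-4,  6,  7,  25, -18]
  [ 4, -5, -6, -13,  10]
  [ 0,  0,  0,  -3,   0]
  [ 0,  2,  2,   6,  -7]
x^3 + 9*x^2 + 27*x + 27

The characteristic polynomial is χ_A(x) = (x + 3)^5, so the eigenvalues are known. The minimal polynomial is
  m_A(x) = Π_λ (x − λ)^{k_λ}
where k_λ is the size of the *largest* Jordan block for λ (equivalently, the smallest k with (A − λI)^k v = 0 for every generalised eigenvector v of λ).

  λ = -3: largest Jordan block has size 3, contributing (x + 3)^3

So m_A(x) = (x + 3)^3 = x^3 + 9*x^2 + 27*x + 27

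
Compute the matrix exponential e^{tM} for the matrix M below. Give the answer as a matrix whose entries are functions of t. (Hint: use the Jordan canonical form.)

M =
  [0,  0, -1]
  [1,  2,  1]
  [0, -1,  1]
e^{tM} =
  [t^2*exp(t)/2 - t*exp(t) + exp(t), t^2*exp(t)/2, t^2*exp(t)/2 - t*exp(t)]
  [t*exp(t), t*exp(t) + exp(t), t*exp(t)]
  [-t^2*exp(t)/2, -t^2*exp(t)/2 - t*exp(t), -t^2*exp(t)/2 + exp(t)]

Strategy: write M = P · J · P⁻¹ where J is a Jordan canonical form, so e^{tM} = P · e^{tJ} · P⁻¹, and e^{tJ} can be computed block-by-block.

M has Jordan form
J =
  [1, 1, 0]
  [0, 1, 1]
  [0, 0, 1]
(up to reordering of blocks).

Per-block formulas:
  For a 3×3 Jordan block J_3(1): exp(t · J_3(1)) = e^(1t)·(I + t·N + (t^2/2)·N^2), where N is the 3×3 nilpotent shift.

After assembling e^{tJ} and conjugating by P, we get:

e^{tM} =
  [t^2*exp(t)/2 - t*exp(t) + exp(t), t^2*exp(t)/2, t^2*exp(t)/2 - t*exp(t)]
  [t*exp(t), t*exp(t) + exp(t), t*exp(t)]
  [-t^2*exp(t)/2, -t^2*exp(t)/2 - t*exp(t), -t^2*exp(t)/2 + exp(t)]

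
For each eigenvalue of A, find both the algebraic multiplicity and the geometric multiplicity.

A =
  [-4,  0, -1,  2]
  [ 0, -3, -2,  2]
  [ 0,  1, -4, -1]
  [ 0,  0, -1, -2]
λ = -4: alg = 1, geom = 1; λ = -3: alg = 3, geom = 1

Step 1 — factor the characteristic polynomial to read off the algebraic multiplicities:
  χ_A(x) = (x + 3)^3*(x + 4)

Step 2 — compute geometric multiplicities via the rank-nullity identity g(λ) = n − rank(A − λI):
  rank(A − (-4)·I) = 3, so dim ker(A − (-4)·I) = n − 3 = 1
  rank(A − (-3)·I) = 3, so dim ker(A − (-3)·I) = n − 3 = 1

Summary:
  λ = -4: algebraic multiplicity = 1, geometric multiplicity = 1
  λ = -3: algebraic multiplicity = 3, geometric multiplicity = 1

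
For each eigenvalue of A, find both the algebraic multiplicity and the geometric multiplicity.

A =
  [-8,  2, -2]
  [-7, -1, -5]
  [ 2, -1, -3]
λ = -4: alg = 3, geom = 1

Step 1 — factor the characteristic polynomial to read off the algebraic multiplicities:
  χ_A(x) = (x + 4)^3

Step 2 — compute geometric multiplicities via the rank-nullity identity g(λ) = n − rank(A − λI):
  rank(A − (-4)·I) = 2, so dim ker(A − (-4)·I) = n − 2 = 1

Summary:
  λ = -4: algebraic multiplicity = 3, geometric multiplicity = 1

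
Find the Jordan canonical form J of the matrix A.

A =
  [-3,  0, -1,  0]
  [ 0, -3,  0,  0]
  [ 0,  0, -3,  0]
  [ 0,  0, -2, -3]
J_2(-3) ⊕ J_1(-3) ⊕ J_1(-3)

The characteristic polynomial is
  det(x·I − A) = x^4 + 12*x^3 + 54*x^2 + 108*x + 81 = (x + 3)^4

Eigenvalues and multiplicities (the geometric multiplicity of λ is n − rank(A − λI), which equals the number of Jordan blocks for λ):
  λ = -3: algebraic multiplicity = 4, geometric multiplicity = 3

Determining the block sizes for each eigenvalue:
  λ = -3: 3 blocks summing to 4 forces exactly one block of size 2 and the rest size 1 → block sizes [2, 1, 1]

Assembling the blocks gives a Jordan form
J =
  [-3,  1,  0,  0]
  [ 0, -3,  0,  0]
  [ 0,  0, -3,  0]
  [ 0,  0,  0, -3]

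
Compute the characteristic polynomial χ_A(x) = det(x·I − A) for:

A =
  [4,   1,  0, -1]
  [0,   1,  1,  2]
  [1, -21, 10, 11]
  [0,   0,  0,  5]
x^4 - 20*x^3 + 150*x^2 - 500*x + 625

Expanding det(x·I − A) (e.g. by cofactor expansion or by noting that A is similar to its Jordan form J, which has the same characteristic polynomial as A) gives
  χ_A(x) = x^4 - 20*x^3 + 150*x^2 - 500*x + 625
which factors as (x - 5)^4. The eigenvalues (with algebraic multiplicities) are λ = 5 with multiplicity 4.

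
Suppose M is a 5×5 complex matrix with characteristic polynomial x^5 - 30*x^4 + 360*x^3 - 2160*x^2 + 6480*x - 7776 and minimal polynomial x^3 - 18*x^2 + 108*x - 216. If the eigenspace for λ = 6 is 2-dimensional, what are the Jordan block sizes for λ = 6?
Block sizes for λ = 6: [3, 2]

Step 1 — from the characteristic polynomial, algebraic multiplicity of λ = 6 is 5. From dim ker(M − (6)·I) = 2, there are exactly 2 Jordan blocks for λ = 6.
Step 2 — from the minimal polynomial, the factor (x − 6)^3 tells us the largest block for λ = 6 has size 3.
Step 3 — with total size 5, 2 blocks, and largest block 3, the block sizes (in nonincreasing order) are [3, 2].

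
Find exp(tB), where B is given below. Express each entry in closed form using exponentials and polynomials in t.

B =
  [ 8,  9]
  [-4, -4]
e^{tB} =
  [6*t*exp(2*t) + exp(2*t), 9*t*exp(2*t)]
  [-4*t*exp(2*t), -6*t*exp(2*t) + exp(2*t)]

Strategy: write B = P · J · P⁻¹ where J is a Jordan canonical form, so e^{tB} = P · e^{tJ} · P⁻¹, and e^{tJ} can be computed block-by-block.

B has Jordan form
J =
  [2, 1]
  [0, 2]
(up to reordering of blocks).

Per-block formulas:
  For a 2×2 Jordan block J_2(2): exp(t · J_2(2)) = e^(2t)·(I + t·N), where N is the 2×2 nilpotent shift.

After assembling e^{tJ} and conjugating by P, we get:

e^{tB} =
  [6*t*exp(2*t) + exp(2*t), 9*t*exp(2*t)]
  [-4*t*exp(2*t), -6*t*exp(2*t) + exp(2*t)]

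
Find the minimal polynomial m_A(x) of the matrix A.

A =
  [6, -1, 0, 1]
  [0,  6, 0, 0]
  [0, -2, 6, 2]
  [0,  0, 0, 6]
x^2 - 12*x + 36

The characteristic polynomial is χ_A(x) = (x - 6)^4, so the eigenvalues are known. The minimal polynomial is
  m_A(x) = Π_λ (x − λ)^{k_λ}
where k_λ is the size of the *largest* Jordan block for λ (equivalently, the smallest k with (A − λI)^k v = 0 for every generalised eigenvector v of λ).

  λ = 6: largest Jordan block has size 2, contributing (x − 6)^2

So m_A(x) = (x - 6)^2 = x^2 - 12*x + 36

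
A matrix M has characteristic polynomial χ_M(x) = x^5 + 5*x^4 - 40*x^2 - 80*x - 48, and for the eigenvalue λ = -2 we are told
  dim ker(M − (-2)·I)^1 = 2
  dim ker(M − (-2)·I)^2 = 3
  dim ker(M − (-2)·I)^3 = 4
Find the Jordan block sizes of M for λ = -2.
Block sizes for λ = -2: [3, 1]

From the dimensions of kernels of powers, the number of Jordan blocks of size at least j is d_j − d_{j−1} where d_j = dim ker(N^j) (with d_0 = 0). Computing the differences gives [2, 1, 1].
The number of blocks of size exactly k is (#blocks of size ≥ k) − (#blocks of size ≥ k + 1), so the partition is: 1 block(s) of size 1, 1 block(s) of size 3.
In nonincreasing order the block sizes are [3, 1].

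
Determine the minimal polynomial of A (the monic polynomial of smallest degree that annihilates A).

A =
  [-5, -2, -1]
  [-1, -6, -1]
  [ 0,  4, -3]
x^3 + 14*x^2 + 65*x + 100

The characteristic polynomial is χ_A(x) = (x + 4)*(x + 5)^2, so the eigenvalues are known. The minimal polynomial is
  m_A(x) = Π_λ (x − λ)^{k_λ}
where k_λ is the size of the *largest* Jordan block for λ (equivalently, the smallest k with (A − λI)^k v = 0 for every generalised eigenvector v of λ).

  λ = -5: largest Jordan block has size 2, contributing (x + 5)^2
  λ = -4: largest Jordan block has size 1, contributing (x + 4)

So m_A(x) = (x + 4)*(x + 5)^2 = x^3 + 14*x^2 + 65*x + 100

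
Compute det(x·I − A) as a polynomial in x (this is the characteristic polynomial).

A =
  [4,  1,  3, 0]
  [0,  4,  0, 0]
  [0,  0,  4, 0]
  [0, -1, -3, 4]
x^4 - 16*x^3 + 96*x^2 - 256*x + 256

Expanding det(x·I − A) (e.g. by cofactor expansion or by noting that A is similar to its Jordan form J, which has the same characteristic polynomial as A) gives
  χ_A(x) = x^4 - 16*x^3 + 96*x^2 - 256*x + 256
which factors as (x - 4)^4. The eigenvalues (with algebraic multiplicities) are λ = 4 with multiplicity 4.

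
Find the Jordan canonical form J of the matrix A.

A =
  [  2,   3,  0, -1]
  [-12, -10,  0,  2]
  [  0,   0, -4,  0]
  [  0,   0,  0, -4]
J_2(-4) ⊕ J_1(-4) ⊕ J_1(-4)

The characteristic polynomial is
  det(x·I − A) = x^4 + 16*x^3 + 96*x^2 + 256*x + 256 = (x + 4)^4

Eigenvalues and multiplicities (the geometric multiplicity of λ is n − rank(A − λI), which equals the number of Jordan blocks for λ):
  λ = -4: algebraic multiplicity = 4, geometric multiplicity = 3

Determining the block sizes for each eigenvalue:
  λ = -4: 3 blocks summing to 4 forces exactly one block of size 2 and the rest size 1 → block sizes [2, 1, 1]

Assembling the blocks gives a Jordan form
J =
  [-4,  1,  0,  0]
  [ 0, -4,  0,  0]
  [ 0,  0, -4,  0]
  [ 0,  0,  0, -4]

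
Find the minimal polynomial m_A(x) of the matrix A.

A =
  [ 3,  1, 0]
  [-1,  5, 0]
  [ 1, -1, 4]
x^2 - 8*x + 16

The characteristic polynomial is χ_A(x) = (x - 4)^3, so the eigenvalues are known. The minimal polynomial is
  m_A(x) = Π_λ (x − λ)^{k_λ}
where k_λ is the size of the *largest* Jordan block for λ (equivalently, the smallest k with (A − λI)^k v = 0 for every generalised eigenvector v of λ).

  λ = 4: largest Jordan block has size 2, contributing (x − 4)^2

So m_A(x) = (x - 4)^2 = x^2 - 8*x + 16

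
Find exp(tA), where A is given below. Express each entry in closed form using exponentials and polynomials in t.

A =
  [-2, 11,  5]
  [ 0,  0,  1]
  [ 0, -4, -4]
e^{tA} =
  [exp(-2*t), t^2*exp(-2*t) + 11*t*exp(-2*t), t^2*exp(-2*t)/2 + 5*t*exp(-2*t)]
  [0, 2*t*exp(-2*t) + exp(-2*t), t*exp(-2*t)]
  [0, -4*t*exp(-2*t), -2*t*exp(-2*t) + exp(-2*t)]

Strategy: write A = P · J · P⁻¹ where J is a Jordan canonical form, so e^{tA} = P · e^{tJ} · P⁻¹, and e^{tJ} can be computed block-by-block.

A has Jordan form
J =
  [-2,  1,  0]
  [ 0, -2,  1]
  [ 0,  0, -2]
(up to reordering of blocks).

Per-block formulas:
  For a 3×3 Jordan block J_3(-2): exp(t · J_3(-2)) = e^(-2t)·(I + t·N + (t^2/2)·N^2), where N is the 3×3 nilpotent shift.

After assembling e^{tJ} and conjugating by P, we get:

e^{tA} =
  [exp(-2*t), t^2*exp(-2*t) + 11*t*exp(-2*t), t^2*exp(-2*t)/2 + 5*t*exp(-2*t)]
  [0, 2*t*exp(-2*t) + exp(-2*t), t*exp(-2*t)]
  [0, -4*t*exp(-2*t), -2*t*exp(-2*t) + exp(-2*t)]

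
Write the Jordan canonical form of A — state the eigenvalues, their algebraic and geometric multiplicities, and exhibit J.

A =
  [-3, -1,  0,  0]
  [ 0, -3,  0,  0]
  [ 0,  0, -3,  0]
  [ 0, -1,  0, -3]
J_2(-3) ⊕ J_1(-3) ⊕ J_1(-3)

The characteristic polynomial is
  det(x·I − A) = x^4 + 12*x^3 + 54*x^2 + 108*x + 81 = (x + 3)^4

Eigenvalues and multiplicities (the geometric multiplicity of λ is n − rank(A − λI), which equals the number of Jordan blocks for λ):
  λ = -3: algebraic multiplicity = 4, geometric multiplicity = 3

Determining the block sizes for each eigenvalue:
  λ = -3: 3 blocks summing to 4 forces exactly one block of size 2 and the rest size 1 → block sizes [2, 1, 1]

Assembling the blocks gives a Jordan form
J =
  [-3,  1,  0,  0]
  [ 0, -3,  0,  0]
  [ 0,  0, -3,  0]
  [ 0,  0,  0, -3]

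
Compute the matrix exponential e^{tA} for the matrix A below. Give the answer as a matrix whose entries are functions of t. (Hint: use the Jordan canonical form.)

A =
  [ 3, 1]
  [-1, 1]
e^{tA} =
  [t*exp(2*t) + exp(2*t), t*exp(2*t)]
  [-t*exp(2*t), -t*exp(2*t) + exp(2*t)]

Strategy: write A = P · J · P⁻¹ where J is a Jordan canonical form, so e^{tA} = P · e^{tJ} · P⁻¹, and e^{tJ} can be computed block-by-block.

A has Jordan form
J =
  [2, 1]
  [0, 2]
(up to reordering of blocks).

Per-block formulas:
  For a 2×2 Jordan block J_2(2): exp(t · J_2(2)) = e^(2t)·(I + t·N), where N is the 2×2 nilpotent shift.

After assembling e^{tJ} and conjugating by P, we get:

e^{tA} =
  [t*exp(2*t) + exp(2*t), t*exp(2*t)]
  [-t*exp(2*t), -t*exp(2*t) + exp(2*t)]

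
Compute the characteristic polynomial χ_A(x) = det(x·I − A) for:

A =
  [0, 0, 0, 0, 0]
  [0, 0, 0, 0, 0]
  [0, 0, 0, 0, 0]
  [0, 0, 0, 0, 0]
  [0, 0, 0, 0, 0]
x^5

Expanding det(x·I − A) (e.g. by cofactor expansion or by noting that A is similar to its Jordan form J, which has the same characteristic polynomial as A) gives
  χ_A(x) = x^5
which factors as x^5. The eigenvalues (with algebraic multiplicities) are λ = 0 with multiplicity 5.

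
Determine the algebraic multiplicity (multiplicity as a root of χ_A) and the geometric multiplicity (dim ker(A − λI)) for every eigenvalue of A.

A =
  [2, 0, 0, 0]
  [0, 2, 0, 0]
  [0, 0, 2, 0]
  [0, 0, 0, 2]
λ = 2: alg = 4, geom = 4

Step 1 — factor the characteristic polynomial to read off the algebraic multiplicities:
  χ_A(x) = (x - 2)^4

Step 2 — compute geometric multiplicities via the rank-nullity identity g(λ) = n − rank(A − λI):
  rank(A − (2)·I) = 0, so dim ker(A − (2)·I) = n − 0 = 4

Summary:
  λ = 2: algebraic multiplicity = 4, geometric multiplicity = 4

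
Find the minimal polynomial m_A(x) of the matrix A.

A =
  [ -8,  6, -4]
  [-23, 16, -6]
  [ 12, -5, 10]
x^3 - 18*x^2 + 108*x - 216

The characteristic polynomial is χ_A(x) = (x - 6)^3, so the eigenvalues are known. The minimal polynomial is
  m_A(x) = Π_λ (x − λ)^{k_λ}
where k_λ is the size of the *largest* Jordan block for λ (equivalently, the smallest k with (A − λI)^k v = 0 for every generalised eigenvector v of λ).

  λ = 6: largest Jordan block has size 3, contributing (x − 6)^3

So m_A(x) = (x - 6)^3 = x^3 - 18*x^2 + 108*x - 216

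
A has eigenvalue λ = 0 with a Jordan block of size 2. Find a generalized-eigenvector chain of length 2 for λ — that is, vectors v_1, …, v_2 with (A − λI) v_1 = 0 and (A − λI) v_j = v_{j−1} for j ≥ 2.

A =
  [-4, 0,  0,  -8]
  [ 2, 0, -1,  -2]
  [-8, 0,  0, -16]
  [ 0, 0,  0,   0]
A Jordan chain for λ = 0 of length 2:
v_1 = (0, -1, 0, 0)ᵀ
v_2 = (0, 0, 1, 0)ᵀ

Let N = A − (0)·I. We want v_2 with N^2 v_2 = 0 but N^1 v_2 ≠ 0; then v_{j-1} := N · v_j for j = 2, …, 2.

Pick v_2 = (0, 0, 1, 0)ᵀ.
Then v_1 = N · v_2 = (0, -1, 0, 0)ᵀ.

Sanity check: (A − (0)·I) v_1 = (0, 0, 0, 0)ᵀ = 0. ✓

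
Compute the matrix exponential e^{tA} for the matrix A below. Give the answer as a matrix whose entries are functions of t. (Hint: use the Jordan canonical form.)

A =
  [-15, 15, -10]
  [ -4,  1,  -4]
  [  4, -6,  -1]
e^{tA} =
  [-10*t*exp(-5*t) + exp(-5*t), 15*t*exp(-5*t), -10*t*exp(-5*t)]
  [-4*t*exp(-5*t), 6*t*exp(-5*t) + exp(-5*t), -4*t*exp(-5*t)]
  [4*t*exp(-5*t), -6*t*exp(-5*t), 4*t*exp(-5*t) + exp(-5*t)]

Strategy: write A = P · J · P⁻¹ where J is a Jordan canonical form, so e^{tA} = P · e^{tJ} · P⁻¹, and e^{tJ} can be computed block-by-block.

A has Jordan form
J =
  [-5,  1,  0]
  [ 0, -5,  0]
  [ 0,  0, -5]
(up to reordering of blocks).

Per-block formulas:
  For a 1×1 block at λ = -5: exp(t · [-5]) = [e^(-5t)].
  For a 2×2 Jordan block J_2(-5): exp(t · J_2(-5)) = e^(-5t)·(I + t·N), where N is the 2×2 nilpotent shift.

After assembling e^{tJ} and conjugating by P, we get:

e^{tA} =
  [-10*t*exp(-5*t) + exp(-5*t), 15*t*exp(-5*t), -10*t*exp(-5*t)]
  [-4*t*exp(-5*t), 6*t*exp(-5*t) + exp(-5*t), -4*t*exp(-5*t)]
  [4*t*exp(-5*t), -6*t*exp(-5*t), 4*t*exp(-5*t) + exp(-5*t)]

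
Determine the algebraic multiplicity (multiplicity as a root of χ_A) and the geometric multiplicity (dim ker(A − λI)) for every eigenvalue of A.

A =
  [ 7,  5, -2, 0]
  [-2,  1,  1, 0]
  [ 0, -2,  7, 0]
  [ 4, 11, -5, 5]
λ = 5: alg = 4, geom = 2

Step 1 — factor the characteristic polynomial to read off the algebraic multiplicities:
  χ_A(x) = (x - 5)^4

Step 2 — compute geometric multiplicities via the rank-nullity identity g(λ) = n − rank(A − λI):
  rank(A − (5)·I) = 2, so dim ker(A − (5)·I) = n − 2 = 2

Summary:
  λ = 5: algebraic multiplicity = 4, geometric multiplicity = 2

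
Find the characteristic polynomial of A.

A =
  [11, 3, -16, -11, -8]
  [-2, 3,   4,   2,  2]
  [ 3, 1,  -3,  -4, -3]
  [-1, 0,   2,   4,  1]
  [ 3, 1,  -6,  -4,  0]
x^5 - 15*x^4 + 90*x^3 - 270*x^2 + 405*x - 243

Expanding det(x·I − A) (e.g. by cofactor expansion or by noting that A is similar to its Jordan form J, which has the same characteristic polynomial as A) gives
  χ_A(x) = x^5 - 15*x^4 + 90*x^3 - 270*x^2 + 405*x - 243
which factors as (x - 3)^5. The eigenvalues (with algebraic multiplicities) are λ = 3 with multiplicity 5.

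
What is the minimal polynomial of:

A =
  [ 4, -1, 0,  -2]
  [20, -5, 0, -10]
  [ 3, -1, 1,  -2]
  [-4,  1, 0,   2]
x^2 - x

The characteristic polynomial is χ_A(x) = x^2*(x - 1)^2, so the eigenvalues are known. The minimal polynomial is
  m_A(x) = Π_λ (x − λ)^{k_λ}
where k_λ is the size of the *largest* Jordan block for λ (equivalently, the smallest k with (A − λI)^k v = 0 for every generalised eigenvector v of λ).

  λ = 0: largest Jordan block has size 1, contributing (x − 0)
  λ = 1: largest Jordan block has size 1, contributing (x − 1)

So m_A(x) = x*(x - 1) = x^2 - x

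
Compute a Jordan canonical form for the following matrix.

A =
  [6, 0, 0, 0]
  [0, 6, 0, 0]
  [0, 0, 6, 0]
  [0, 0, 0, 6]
J_1(6) ⊕ J_1(6) ⊕ J_1(6) ⊕ J_1(6)

The characteristic polynomial is
  det(x·I − A) = x^4 - 24*x^3 + 216*x^2 - 864*x + 1296 = (x - 6)^4

Eigenvalues and multiplicities (the geometric multiplicity of λ is n − rank(A − λI), which equals the number of Jordan blocks for λ):
  λ = 6: algebraic multiplicity = 4, geometric multiplicity = 4

Determining the block sizes for each eigenvalue:
  λ = 6: gm = am = 4, so every block has size 1 → block sizes [1, 1, 1, 1]

Assembling the blocks gives a Jordan form
J =
  [6, 0, 0, 0]
  [0, 6, 0, 0]
  [0, 0, 6, 0]
  [0, 0, 0, 6]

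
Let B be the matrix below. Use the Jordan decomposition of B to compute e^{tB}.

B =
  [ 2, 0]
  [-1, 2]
e^{tB} =
  [exp(2*t), 0]
  [-t*exp(2*t), exp(2*t)]

Strategy: write B = P · J · P⁻¹ where J is a Jordan canonical form, so e^{tB} = P · e^{tJ} · P⁻¹, and e^{tJ} can be computed block-by-block.

B has Jordan form
J =
  [2, 1]
  [0, 2]
(up to reordering of blocks).

Per-block formulas:
  For a 2×2 Jordan block J_2(2): exp(t · J_2(2)) = e^(2t)·(I + t·N), where N is the 2×2 nilpotent shift.

After assembling e^{tJ} and conjugating by P, we get:

e^{tB} =
  [exp(2*t), 0]
  [-t*exp(2*t), exp(2*t)]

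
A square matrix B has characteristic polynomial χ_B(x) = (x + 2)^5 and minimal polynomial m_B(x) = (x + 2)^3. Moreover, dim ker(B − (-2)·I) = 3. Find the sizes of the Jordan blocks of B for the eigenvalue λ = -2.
Block sizes for λ = -2: [3, 1, 1]

Step 1 — from the characteristic polynomial, algebraic multiplicity of λ = -2 is 5. From dim ker(B − (-2)·I) = 3, there are exactly 3 Jordan blocks for λ = -2.
Step 2 — from the minimal polynomial, the factor (x + 2)^3 tells us the largest block for λ = -2 has size 3.
Step 3 — with total size 5, 3 blocks, and largest block 3, the block sizes (in nonincreasing order) are [3, 1, 1].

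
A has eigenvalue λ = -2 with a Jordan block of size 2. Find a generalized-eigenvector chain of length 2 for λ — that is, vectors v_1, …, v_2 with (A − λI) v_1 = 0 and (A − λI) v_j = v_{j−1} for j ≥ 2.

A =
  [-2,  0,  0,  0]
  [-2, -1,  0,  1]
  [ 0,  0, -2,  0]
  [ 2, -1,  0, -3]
A Jordan chain for λ = -2 of length 2:
v_1 = (0, -2, 0, 2)ᵀ
v_2 = (1, 0, 0, 0)ᵀ

Let N = A − (-2)·I. We want v_2 with N^2 v_2 = 0 but N^1 v_2 ≠ 0; then v_{j-1} := N · v_j for j = 2, …, 2.

Pick v_2 = (1, 0, 0, 0)ᵀ.
Then v_1 = N · v_2 = (0, -2, 0, 2)ᵀ.

Sanity check: (A − (-2)·I) v_1 = (0, 0, 0, 0)ᵀ = 0. ✓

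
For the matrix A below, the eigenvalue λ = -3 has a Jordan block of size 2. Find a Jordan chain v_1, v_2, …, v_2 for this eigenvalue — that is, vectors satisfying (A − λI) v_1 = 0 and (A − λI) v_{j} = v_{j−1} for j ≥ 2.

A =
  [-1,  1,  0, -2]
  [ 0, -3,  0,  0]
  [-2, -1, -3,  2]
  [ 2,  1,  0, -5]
A Jordan chain for λ = -3 of length 2:
v_1 = (2, 0, -2, 2)ᵀ
v_2 = (1, 0, 0, 0)ᵀ

Let N = A − (-3)·I. We want v_2 with N^2 v_2 = 0 but N^1 v_2 ≠ 0; then v_{j-1} := N · v_j for j = 2, …, 2.

Pick v_2 = (1, 0, 0, 0)ᵀ.
Then v_1 = N · v_2 = (2, 0, -2, 2)ᵀ.

Sanity check: (A − (-3)·I) v_1 = (0, 0, 0, 0)ᵀ = 0. ✓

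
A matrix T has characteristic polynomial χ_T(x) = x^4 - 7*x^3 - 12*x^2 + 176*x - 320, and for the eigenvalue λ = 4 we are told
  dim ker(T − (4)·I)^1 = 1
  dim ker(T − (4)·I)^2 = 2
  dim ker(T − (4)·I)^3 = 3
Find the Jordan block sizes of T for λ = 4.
Block sizes for λ = 4: [3]

From the dimensions of kernels of powers, the number of Jordan blocks of size at least j is d_j − d_{j−1} where d_j = dim ker(N^j) (with d_0 = 0). Computing the differences gives [1, 1, 1].
The number of blocks of size exactly k is (#blocks of size ≥ k) − (#blocks of size ≥ k + 1), so the partition is: 1 block(s) of size 3.
In nonincreasing order the block sizes are [3].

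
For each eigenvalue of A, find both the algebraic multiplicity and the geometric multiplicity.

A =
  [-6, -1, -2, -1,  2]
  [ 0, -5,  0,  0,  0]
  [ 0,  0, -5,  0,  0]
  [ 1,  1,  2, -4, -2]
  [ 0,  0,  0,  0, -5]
λ = -5: alg = 5, geom = 4

Step 1 — factor the characteristic polynomial to read off the algebraic multiplicities:
  χ_A(x) = (x + 5)^5

Step 2 — compute geometric multiplicities via the rank-nullity identity g(λ) = n − rank(A − λI):
  rank(A − (-5)·I) = 1, so dim ker(A − (-5)·I) = n − 1 = 4

Summary:
  λ = -5: algebraic multiplicity = 5, geometric multiplicity = 4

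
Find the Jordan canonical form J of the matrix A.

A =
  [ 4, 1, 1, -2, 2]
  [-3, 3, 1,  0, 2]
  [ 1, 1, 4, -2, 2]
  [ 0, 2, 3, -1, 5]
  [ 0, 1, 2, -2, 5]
J_3(3) ⊕ J_2(3)

The characteristic polynomial is
  det(x·I − A) = x^5 - 15*x^4 + 90*x^3 - 270*x^2 + 405*x - 243 = (x - 3)^5

Eigenvalues and multiplicities (the geometric multiplicity of λ is n − rank(A − λI), which equals the number of Jordan blocks for λ):
  λ = 3: algebraic multiplicity = 5, geometric multiplicity = 2

Determining the block sizes for each eigenvalue:
  λ = 3: with am = 5 and gm = 2, the partition is not yet determined (e.g. several partitions of 5 into 2 parts exist). Let N = A − (3)·I. Computing rank(N^1) = 3, rank(N^2) = 1, rank(N^3) = 0; the number of blocks of size ≥ j is rank(N^{j−1}) − rank(N^j), giving [2, 2, 1]. So we have 1 block(s) of size 3, 1 block(s) of size 2 → block sizes [3, 2]

Assembling the blocks gives a Jordan form
J =
  [3, 1, 0, 0, 0]
  [0, 3, 1, 0, 0]
  [0, 0, 3, 0, 0]
  [0, 0, 0, 3, 1]
  [0, 0, 0, 0, 3]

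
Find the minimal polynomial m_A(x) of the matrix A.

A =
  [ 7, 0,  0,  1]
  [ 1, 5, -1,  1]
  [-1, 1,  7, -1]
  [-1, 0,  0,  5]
x^2 - 12*x + 36

The characteristic polynomial is χ_A(x) = (x - 6)^4, so the eigenvalues are known. The minimal polynomial is
  m_A(x) = Π_λ (x − λ)^{k_λ}
where k_λ is the size of the *largest* Jordan block for λ (equivalently, the smallest k with (A − λI)^k v = 0 for every generalised eigenvector v of λ).

  λ = 6: largest Jordan block has size 2, contributing (x − 6)^2

So m_A(x) = (x - 6)^2 = x^2 - 12*x + 36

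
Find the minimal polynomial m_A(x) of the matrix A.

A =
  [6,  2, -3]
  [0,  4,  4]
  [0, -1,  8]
x^3 - 18*x^2 + 108*x - 216

The characteristic polynomial is χ_A(x) = (x - 6)^3, so the eigenvalues are known. The minimal polynomial is
  m_A(x) = Π_λ (x − λ)^{k_λ}
where k_λ is the size of the *largest* Jordan block for λ (equivalently, the smallest k with (A − λI)^k v = 0 for every generalised eigenvector v of λ).

  λ = 6: largest Jordan block has size 3, contributing (x − 6)^3

So m_A(x) = (x - 6)^3 = x^3 - 18*x^2 + 108*x - 216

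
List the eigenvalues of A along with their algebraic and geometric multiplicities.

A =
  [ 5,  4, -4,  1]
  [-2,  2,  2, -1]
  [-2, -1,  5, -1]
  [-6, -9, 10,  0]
λ = 3: alg = 4, geom = 2

Step 1 — factor the characteristic polynomial to read off the algebraic multiplicities:
  χ_A(x) = (x - 3)^4

Step 2 — compute geometric multiplicities via the rank-nullity identity g(λ) = n − rank(A − λI):
  rank(A − (3)·I) = 2, so dim ker(A − (3)·I) = n − 2 = 2

Summary:
  λ = 3: algebraic multiplicity = 4, geometric multiplicity = 2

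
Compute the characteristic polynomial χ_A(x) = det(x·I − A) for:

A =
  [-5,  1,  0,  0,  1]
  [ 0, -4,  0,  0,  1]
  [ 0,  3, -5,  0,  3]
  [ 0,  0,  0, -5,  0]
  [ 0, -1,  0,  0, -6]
x^5 + 25*x^4 + 250*x^3 + 1250*x^2 + 3125*x + 3125

Expanding det(x·I − A) (e.g. by cofactor expansion or by noting that A is similar to its Jordan form J, which has the same characteristic polynomial as A) gives
  χ_A(x) = x^5 + 25*x^4 + 250*x^3 + 1250*x^2 + 3125*x + 3125
which factors as (x + 5)^5. The eigenvalues (with algebraic multiplicities) are λ = -5 with multiplicity 5.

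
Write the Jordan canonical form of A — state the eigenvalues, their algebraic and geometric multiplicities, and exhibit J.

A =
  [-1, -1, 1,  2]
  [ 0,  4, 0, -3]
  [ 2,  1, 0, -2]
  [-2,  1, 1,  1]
J_3(1) ⊕ J_1(1)

The characteristic polynomial is
  det(x·I − A) = x^4 - 4*x^3 + 6*x^2 - 4*x + 1 = (x - 1)^4

Eigenvalues and multiplicities (the geometric multiplicity of λ is n − rank(A − λI), which equals the number of Jordan blocks for λ):
  λ = 1: algebraic multiplicity = 4, geometric multiplicity = 2

Determining the block sizes for each eigenvalue:
  λ = 1: with am = 4 and gm = 2, the partition is not yet determined (e.g. several partitions of 4 into 2 parts exist). Let N = A − (1)·I. Computing rank(N^1) = 2, rank(N^2) = 1, rank(N^3) = 0; the number of blocks of size ≥ j is rank(N^{j−1}) − rank(N^j), giving [2, 1, 1]. So we have 1 block(s) of size 3, 1 block(s) of size 1 → block sizes [3, 1]

Assembling the blocks gives a Jordan form
J =
  [1, 1, 0, 0]
  [0, 1, 1, 0]
  [0, 0, 1, 0]
  [0, 0, 0, 1]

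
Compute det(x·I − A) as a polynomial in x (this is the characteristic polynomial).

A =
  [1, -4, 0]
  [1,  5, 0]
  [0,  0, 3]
x^3 - 9*x^2 + 27*x - 27

Expanding det(x·I − A) (e.g. by cofactor expansion or by noting that A is similar to its Jordan form J, which has the same characteristic polynomial as A) gives
  χ_A(x) = x^3 - 9*x^2 + 27*x - 27
which factors as (x - 3)^3. The eigenvalues (with algebraic multiplicities) are λ = 3 with multiplicity 3.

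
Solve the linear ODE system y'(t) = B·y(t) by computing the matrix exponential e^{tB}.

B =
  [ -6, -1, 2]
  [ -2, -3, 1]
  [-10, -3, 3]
e^{tB} =
  [-t^2*exp(-2*t) - 4*t*exp(-2*t) + exp(-2*t), -t^2*exp(-2*t)/2 - t*exp(-2*t), t^2*exp(-2*t)/2 + 2*t*exp(-2*t)]
  [-2*t*exp(-2*t), -t*exp(-2*t) + exp(-2*t), t*exp(-2*t)]
  [-2*t^2*exp(-2*t) - 10*t*exp(-2*t), -t^2*exp(-2*t) - 3*t*exp(-2*t), t^2*exp(-2*t) + 5*t*exp(-2*t) + exp(-2*t)]

Strategy: write B = P · J · P⁻¹ where J is a Jordan canonical form, so e^{tB} = P · e^{tJ} · P⁻¹, and e^{tJ} can be computed block-by-block.

B has Jordan form
J =
  [-2,  1,  0]
  [ 0, -2,  1]
  [ 0,  0, -2]
(up to reordering of blocks).

Per-block formulas:
  For a 3×3 Jordan block J_3(-2): exp(t · J_3(-2)) = e^(-2t)·(I + t·N + (t^2/2)·N^2), where N is the 3×3 nilpotent shift.

After assembling e^{tJ} and conjugating by P, we get:

e^{tB} =
  [-t^2*exp(-2*t) - 4*t*exp(-2*t) + exp(-2*t), -t^2*exp(-2*t)/2 - t*exp(-2*t), t^2*exp(-2*t)/2 + 2*t*exp(-2*t)]
  [-2*t*exp(-2*t), -t*exp(-2*t) + exp(-2*t), t*exp(-2*t)]
  [-2*t^2*exp(-2*t) - 10*t*exp(-2*t), -t^2*exp(-2*t) - 3*t*exp(-2*t), t^2*exp(-2*t) + 5*t*exp(-2*t) + exp(-2*t)]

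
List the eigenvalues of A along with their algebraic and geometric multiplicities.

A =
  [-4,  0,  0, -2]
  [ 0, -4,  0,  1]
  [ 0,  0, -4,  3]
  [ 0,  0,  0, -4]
λ = -4: alg = 4, geom = 3

Step 1 — factor the characteristic polynomial to read off the algebraic multiplicities:
  χ_A(x) = (x + 4)^4

Step 2 — compute geometric multiplicities via the rank-nullity identity g(λ) = n − rank(A − λI):
  rank(A − (-4)·I) = 1, so dim ker(A − (-4)·I) = n − 1 = 3

Summary:
  λ = -4: algebraic multiplicity = 4, geometric multiplicity = 3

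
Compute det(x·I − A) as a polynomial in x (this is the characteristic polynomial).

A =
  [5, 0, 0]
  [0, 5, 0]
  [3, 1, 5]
x^3 - 15*x^2 + 75*x - 125

Expanding det(x·I − A) (e.g. by cofactor expansion or by noting that A is similar to its Jordan form J, which has the same characteristic polynomial as A) gives
  χ_A(x) = x^3 - 15*x^2 + 75*x - 125
which factors as (x - 5)^3. The eigenvalues (with algebraic multiplicities) are λ = 5 with multiplicity 3.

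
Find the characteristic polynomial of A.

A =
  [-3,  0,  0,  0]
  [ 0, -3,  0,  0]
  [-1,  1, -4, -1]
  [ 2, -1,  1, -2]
x^4 + 12*x^3 + 54*x^2 + 108*x + 81

Expanding det(x·I − A) (e.g. by cofactor expansion or by noting that A is similar to its Jordan form J, which has the same characteristic polynomial as A) gives
  χ_A(x) = x^4 + 12*x^3 + 54*x^2 + 108*x + 81
which factors as (x + 3)^4. The eigenvalues (with algebraic multiplicities) are λ = -3 with multiplicity 4.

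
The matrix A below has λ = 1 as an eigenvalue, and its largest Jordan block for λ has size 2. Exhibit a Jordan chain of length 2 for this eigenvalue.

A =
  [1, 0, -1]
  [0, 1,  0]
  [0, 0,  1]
A Jordan chain for λ = 1 of length 2:
v_1 = (-1, 0, 0)ᵀ
v_2 = (0, 0, 1)ᵀ

Let N = A − (1)·I. We want v_2 with N^2 v_2 = 0 but N^1 v_2 ≠ 0; then v_{j-1} := N · v_j for j = 2, …, 2.

Pick v_2 = (0, 0, 1)ᵀ.
Then v_1 = N · v_2 = (-1, 0, 0)ᵀ.

Sanity check: (A − (1)·I) v_1 = (0, 0, 0)ᵀ = 0. ✓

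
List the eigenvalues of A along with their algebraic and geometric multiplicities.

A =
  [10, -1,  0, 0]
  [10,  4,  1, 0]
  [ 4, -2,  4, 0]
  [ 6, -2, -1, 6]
λ = 6: alg = 4, geom = 2

Step 1 — factor the characteristic polynomial to read off the algebraic multiplicities:
  χ_A(x) = (x - 6)^4

Step 2 — compute geometric multiplicities via the rank-nullity identity g(λ) = n − rank(A − λI):
  rank(A − (6)·I) = 2, so dim ker(A − (6)·I) = n − 2 = 2

Summary:
  λ = 6: algebraic multiplicity = 4, geometric multiplicity = 2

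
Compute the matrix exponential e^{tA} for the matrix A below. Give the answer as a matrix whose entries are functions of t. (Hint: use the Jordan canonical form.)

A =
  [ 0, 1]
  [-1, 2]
e^{tA} =
  [-t*exp(t) + exp(t), t*exp(t)]
  [-t*exp(t), t*exp(t) + exp(t)]

Strategy: write A = P · J · P⁻¹ where J is a Jordan canonical form, so e^{tA} = P · e^{tJ} · P⁻¹, and e^{tJ} can be computed block-by-block.

A has Jordan form
J =
  [1, 1]
  [0, 1]
(up to reordering of blocks).

Per-block formulas:
  For a 2×2 Jordan block J_2(1): exp(t · J_2(1)) = e^(1t)·(I + t·N), where N is the 2×2 nilpotent shift.

After assembling e^{tJ} and conjugating by P, we get:

e^{tA} =
  [-t*exp(t) + exp(t), t*exp(t)]
  [-t*exp(t), t*exp(t) + exp(t)]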